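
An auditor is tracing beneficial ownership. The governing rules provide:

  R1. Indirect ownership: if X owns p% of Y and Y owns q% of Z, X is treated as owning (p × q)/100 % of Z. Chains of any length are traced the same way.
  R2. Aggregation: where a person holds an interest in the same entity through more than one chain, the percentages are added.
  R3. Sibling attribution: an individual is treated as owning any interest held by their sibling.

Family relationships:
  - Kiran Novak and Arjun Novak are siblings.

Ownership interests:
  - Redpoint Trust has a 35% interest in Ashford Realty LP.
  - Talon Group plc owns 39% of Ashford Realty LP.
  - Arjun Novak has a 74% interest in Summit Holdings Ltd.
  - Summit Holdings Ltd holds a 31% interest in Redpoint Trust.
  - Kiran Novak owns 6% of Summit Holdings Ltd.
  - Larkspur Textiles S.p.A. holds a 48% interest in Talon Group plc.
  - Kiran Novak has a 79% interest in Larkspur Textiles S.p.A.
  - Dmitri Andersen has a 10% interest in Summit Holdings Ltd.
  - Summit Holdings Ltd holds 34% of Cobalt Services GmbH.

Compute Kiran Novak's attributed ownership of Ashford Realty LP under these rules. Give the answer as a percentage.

By sibling attribution (R3), Kiran Novak is treated as also owning Arjun Novak's interest in Summit Holdings Ltd, giving 6% + 74% = 80%.
Chain via Summit Holdings Ltd → Redpoint Trust (R1): 80% × 31% × 35% = 8.68% of Ashford Realty LP.
Chain via Larkspur Textiles S.p.A. → Talon Group plc (R1): 79% × 48% × 39% = 14.7888% of Ashford Realty LP.
Aggregating (R2): 8.68% + 14.7888% = 23.4688%.

23.4688%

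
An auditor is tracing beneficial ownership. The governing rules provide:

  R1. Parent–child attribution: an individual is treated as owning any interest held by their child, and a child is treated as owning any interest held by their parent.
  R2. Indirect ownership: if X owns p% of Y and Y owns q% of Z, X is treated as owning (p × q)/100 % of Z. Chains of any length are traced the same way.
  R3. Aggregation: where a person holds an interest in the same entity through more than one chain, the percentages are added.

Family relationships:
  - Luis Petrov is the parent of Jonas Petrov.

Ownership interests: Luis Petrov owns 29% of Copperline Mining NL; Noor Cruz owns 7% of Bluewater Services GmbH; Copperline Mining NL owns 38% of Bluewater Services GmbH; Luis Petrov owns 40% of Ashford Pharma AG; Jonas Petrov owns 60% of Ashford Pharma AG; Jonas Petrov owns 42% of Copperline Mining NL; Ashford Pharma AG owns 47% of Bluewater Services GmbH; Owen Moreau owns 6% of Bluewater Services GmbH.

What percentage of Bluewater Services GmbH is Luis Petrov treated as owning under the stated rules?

By parent–child attribution (R1), Luis Petrov is treated as also owning Jonas Petrov's interest in Copperline Mining NL, giving 29% + 42% = 71%.
By parent–child attribution (R1), Luis Petrov is treated as also owning Jonas Petrov's interest in Ashford Pharma AG, giving 40% + 60% = 100%.
Chain via Copperline Mining NL (R2): 71% × 38% = 26.98% of Bluewater Services GmbH.
Chain via Ashford Pharma AG (R2): 100% × 47% = 47% of Bluewater Services GmbH.
Aggregating (R3): 26.98% + 47% = 73.98%.

73.98%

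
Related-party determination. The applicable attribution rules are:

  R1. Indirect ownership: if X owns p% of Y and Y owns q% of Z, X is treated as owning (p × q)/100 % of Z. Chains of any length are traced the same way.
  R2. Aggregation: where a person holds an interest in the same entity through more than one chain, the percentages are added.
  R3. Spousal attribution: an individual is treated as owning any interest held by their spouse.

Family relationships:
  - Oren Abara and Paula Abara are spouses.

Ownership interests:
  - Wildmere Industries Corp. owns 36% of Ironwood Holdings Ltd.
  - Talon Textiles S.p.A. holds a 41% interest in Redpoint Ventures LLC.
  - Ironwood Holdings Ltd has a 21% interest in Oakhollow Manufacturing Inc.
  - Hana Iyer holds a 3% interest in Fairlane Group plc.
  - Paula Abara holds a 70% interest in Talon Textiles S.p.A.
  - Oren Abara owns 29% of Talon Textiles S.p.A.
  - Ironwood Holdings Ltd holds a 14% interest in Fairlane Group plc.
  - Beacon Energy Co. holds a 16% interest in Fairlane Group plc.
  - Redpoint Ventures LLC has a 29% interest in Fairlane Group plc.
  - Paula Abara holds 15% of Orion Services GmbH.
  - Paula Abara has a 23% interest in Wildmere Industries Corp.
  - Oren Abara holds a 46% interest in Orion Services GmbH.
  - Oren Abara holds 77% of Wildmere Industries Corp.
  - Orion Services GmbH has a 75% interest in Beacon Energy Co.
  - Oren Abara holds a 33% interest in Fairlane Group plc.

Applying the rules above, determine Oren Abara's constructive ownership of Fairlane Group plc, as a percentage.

By spousal attribution (R3), Oren Abara is treated as also owning Paula Abara's interest in Talon Textiles S.p.A, giving 29% + 70% = 99%.
By spousal attribution (R3), Oren Abara is treated as also owning Paula Abara's interest in Wildmere Industries Corp, giving 77% + 23% = 100%.
By spousal attribution (R3), Oren Abara is treated as also owning Paula Abara's interest in Orion Services GmbH, giving 46% + 15% = 61%.
Chain via Talon Textiles S.p.A. → Redpoint Ventures LLC (R1): 99% × 41% × 29% = 11.7711% of Fairlane Group plc.
Chain via Wildmere Industries Corp. → Ironwood Holdings Ltd (R1): 100% × 36% × 14% = 5.04% of Fairlane Group plc.
Chain via Orion Services GmbH → Beacon Energy Co. (R1): 61% × 75% × 16% = 7.32% of Fairlane Group plc.
Direct interest in Fairlane Group plc: 33%.
Aggregating (R2): 11.7711% + 5.04% + 7.32% + 33% = 57.1311%.

57.1311%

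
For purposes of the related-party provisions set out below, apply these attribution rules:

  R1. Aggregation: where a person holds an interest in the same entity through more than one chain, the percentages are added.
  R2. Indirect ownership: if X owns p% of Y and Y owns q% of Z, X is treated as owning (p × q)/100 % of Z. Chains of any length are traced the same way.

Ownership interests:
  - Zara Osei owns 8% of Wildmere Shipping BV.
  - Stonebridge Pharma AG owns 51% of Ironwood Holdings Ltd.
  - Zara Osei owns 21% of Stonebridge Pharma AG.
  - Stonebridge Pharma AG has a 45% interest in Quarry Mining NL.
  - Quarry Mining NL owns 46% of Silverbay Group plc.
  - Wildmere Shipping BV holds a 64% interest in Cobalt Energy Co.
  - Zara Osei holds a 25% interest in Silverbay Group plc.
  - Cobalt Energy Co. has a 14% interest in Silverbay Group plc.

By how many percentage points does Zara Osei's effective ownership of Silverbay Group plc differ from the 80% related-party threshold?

49.9362

Chain via Stonebridge Pharma AG → Quarry Mining NL (R2): 21% × 45% × 46% = 4.347% of Silverbay Group plc.
Chain via Wildmere Shipping BV → Cobalt Energy Co. (R2): 8% × 64% × 14% = 0.7168% of Silverbay Group plc.
Direct interest in Silverbay Group plc: 25%.
Aggregating (R1): 4.347% + 0.7168% + 25% = 30.0638%.
30.0638% falls short of the 80% threshold by 49.9362 percentage points.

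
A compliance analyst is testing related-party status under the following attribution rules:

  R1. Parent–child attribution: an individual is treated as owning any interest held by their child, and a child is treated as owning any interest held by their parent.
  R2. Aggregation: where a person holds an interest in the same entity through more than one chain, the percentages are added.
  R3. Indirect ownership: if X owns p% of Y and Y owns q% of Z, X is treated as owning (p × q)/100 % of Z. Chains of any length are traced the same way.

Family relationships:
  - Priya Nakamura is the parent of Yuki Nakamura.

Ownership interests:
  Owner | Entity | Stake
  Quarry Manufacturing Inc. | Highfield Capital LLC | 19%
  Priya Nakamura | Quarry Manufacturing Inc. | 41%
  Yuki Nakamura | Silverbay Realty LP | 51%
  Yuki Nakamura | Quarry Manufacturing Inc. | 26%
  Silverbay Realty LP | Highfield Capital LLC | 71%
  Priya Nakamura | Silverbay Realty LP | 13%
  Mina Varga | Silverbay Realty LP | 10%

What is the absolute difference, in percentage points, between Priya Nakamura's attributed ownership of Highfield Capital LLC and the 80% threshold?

21.83

By parent–child attribution (R1), Priya Nakamura is treated as also owning Yuki Nakamura's interest in Silverbay Realty LP, giving 13% + 51% = 64%.
By parent–child attribution (R1), Priya Nakamura is treated as also owning Yuki Nakamura's interest in Quarry Manufacturing Inc, giving 41% + 26% = 67%.
Chain via Silverbay Realty LP (R3): 64% × 71% = 45.44% of Highfield Capital LLC.
Chain via Quarry Manufacturing Inc. (R3): 67% × 19% = 12.73% of Highfield Capital LLC.
Aggregating (R2): 45.44% + 12.73% = 58.17%.
58.17% falls short of the 80% threshold by 21.83 percentage points.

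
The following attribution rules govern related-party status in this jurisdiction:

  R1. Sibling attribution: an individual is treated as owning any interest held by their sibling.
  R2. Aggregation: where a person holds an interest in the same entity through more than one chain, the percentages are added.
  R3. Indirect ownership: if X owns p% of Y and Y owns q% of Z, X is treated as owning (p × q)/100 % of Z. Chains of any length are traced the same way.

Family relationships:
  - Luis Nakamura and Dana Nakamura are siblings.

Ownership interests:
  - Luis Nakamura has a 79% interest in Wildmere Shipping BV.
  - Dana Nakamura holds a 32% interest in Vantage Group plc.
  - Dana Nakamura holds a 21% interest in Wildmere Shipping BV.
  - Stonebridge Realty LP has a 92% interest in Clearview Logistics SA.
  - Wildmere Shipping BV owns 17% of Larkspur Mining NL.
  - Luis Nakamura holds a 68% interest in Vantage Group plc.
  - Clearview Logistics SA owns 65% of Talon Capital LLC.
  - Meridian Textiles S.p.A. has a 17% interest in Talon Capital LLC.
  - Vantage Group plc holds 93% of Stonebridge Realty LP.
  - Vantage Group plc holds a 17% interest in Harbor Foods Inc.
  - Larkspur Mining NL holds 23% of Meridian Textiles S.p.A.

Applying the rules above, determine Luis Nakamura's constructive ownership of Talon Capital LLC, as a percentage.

56.2787%

By sibling attribution (R1), Luis Nakamura is treated as also owning Dana Nakamura's interest in Vantage Group plc, giving 68% + 32% = 100%.
By sibling attribution (R1), Luis Nakamura is treated as also owning Dana Nakamura's interest in Wildmere Shipping BV, giving 79% + 21% = 100%.
Chain via Vantage Group plc → Stonebridge Realty LP → Clearview Logistics SA (R3): 100% × 93% × 92% × 65% = 55.614% of Talon Capital LLC.
Chain via Wildmere Shipping BV → Larkspur Mining NL → Meridian Textiles S.p.A. (R3): 100% × 17% × 23% × 17% = 0.6647% of Talon Capital LLC.
Aggregating (R2): 55.614% + 0.6647% = 56.2787%.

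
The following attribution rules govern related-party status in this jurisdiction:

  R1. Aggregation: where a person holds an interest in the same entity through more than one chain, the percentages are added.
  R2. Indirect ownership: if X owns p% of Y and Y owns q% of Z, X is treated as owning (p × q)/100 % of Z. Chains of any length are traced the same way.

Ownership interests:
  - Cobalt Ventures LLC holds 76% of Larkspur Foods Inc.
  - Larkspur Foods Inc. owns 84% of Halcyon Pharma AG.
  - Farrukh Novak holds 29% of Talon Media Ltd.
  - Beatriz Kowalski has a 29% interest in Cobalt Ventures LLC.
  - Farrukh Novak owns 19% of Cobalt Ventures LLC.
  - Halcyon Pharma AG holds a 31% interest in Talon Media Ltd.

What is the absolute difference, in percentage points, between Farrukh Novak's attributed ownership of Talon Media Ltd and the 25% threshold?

7.760176

Chain via Cobalt Ventures LLC → Larkspur Foods Inc. → Halcyon Pharma AG (R2): 19% × 76% × 84% × 31% = 3.760176% of Talon Media Ltd.
Direct interest in Talon Media Ltd: 29%.
Aggregating (R1): 3.760176% + 29% = 32.760176%.
32.760176% exceeds the 25% threshold by 7.760176 percentage points.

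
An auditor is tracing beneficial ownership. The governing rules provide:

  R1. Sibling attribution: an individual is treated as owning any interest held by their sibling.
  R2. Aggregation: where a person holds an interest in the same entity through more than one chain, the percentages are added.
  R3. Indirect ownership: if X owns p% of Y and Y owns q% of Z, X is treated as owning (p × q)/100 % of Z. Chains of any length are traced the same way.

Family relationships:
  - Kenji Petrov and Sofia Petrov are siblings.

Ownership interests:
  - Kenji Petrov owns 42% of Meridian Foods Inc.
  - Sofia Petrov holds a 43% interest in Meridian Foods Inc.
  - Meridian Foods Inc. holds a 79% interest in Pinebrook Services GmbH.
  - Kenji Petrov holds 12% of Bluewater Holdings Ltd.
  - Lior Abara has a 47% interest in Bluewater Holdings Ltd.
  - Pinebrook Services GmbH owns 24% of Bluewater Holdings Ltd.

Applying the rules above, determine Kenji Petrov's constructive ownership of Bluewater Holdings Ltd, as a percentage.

28.116%

By sibling attribution (R1), Kenji Petrov is treated as also owning Sofia Petrov's interest in Meridian Foods Inc, giving 42% + 43% = 85%.
Chain via Meridian Foods Inc. → Pinebrook Services GmbH (R3): 85% × 79% × 24% = 16.116% of Bluewater Holdings Ltd.
Direct interest in Bluewater Holdings Ltd: 12%.
Aggregating (R2): 16.116% + 12% = 28.116%.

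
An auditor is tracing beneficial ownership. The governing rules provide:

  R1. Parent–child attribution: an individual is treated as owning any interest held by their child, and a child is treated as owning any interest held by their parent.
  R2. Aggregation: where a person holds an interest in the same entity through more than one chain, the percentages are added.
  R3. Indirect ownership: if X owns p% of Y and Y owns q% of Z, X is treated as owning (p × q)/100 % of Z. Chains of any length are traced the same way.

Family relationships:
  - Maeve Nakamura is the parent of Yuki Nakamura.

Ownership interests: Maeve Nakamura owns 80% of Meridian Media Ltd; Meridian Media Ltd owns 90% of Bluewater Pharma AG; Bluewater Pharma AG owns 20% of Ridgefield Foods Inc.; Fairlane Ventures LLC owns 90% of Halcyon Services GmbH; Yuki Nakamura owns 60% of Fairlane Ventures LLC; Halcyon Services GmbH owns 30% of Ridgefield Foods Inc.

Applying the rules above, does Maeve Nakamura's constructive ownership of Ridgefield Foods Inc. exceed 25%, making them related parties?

By parent–child attribution (R1), Maeve Nakamura is treated as owning Yuki Nakamura's 60% interest in Fairlane Ventures LLC.
Chain via Meridian Media Ltd → Bluewater Pharma AG (R3): 80% × 90% × 20% = 14.4% of Ridgefield Foods Inc.
Chain via Fairlane Ventures LLC → Halcyon Services GmbH (R3): 60% × 90% × 30% = 16.2% of Ridgefield Foods Inc.
Aggregating (R2): 14.4% + 16.2% = 30.6%.
30.6% exceeds the 25% threshold, so Maeve is a related party to Ridgefield Foods Inc.

Yes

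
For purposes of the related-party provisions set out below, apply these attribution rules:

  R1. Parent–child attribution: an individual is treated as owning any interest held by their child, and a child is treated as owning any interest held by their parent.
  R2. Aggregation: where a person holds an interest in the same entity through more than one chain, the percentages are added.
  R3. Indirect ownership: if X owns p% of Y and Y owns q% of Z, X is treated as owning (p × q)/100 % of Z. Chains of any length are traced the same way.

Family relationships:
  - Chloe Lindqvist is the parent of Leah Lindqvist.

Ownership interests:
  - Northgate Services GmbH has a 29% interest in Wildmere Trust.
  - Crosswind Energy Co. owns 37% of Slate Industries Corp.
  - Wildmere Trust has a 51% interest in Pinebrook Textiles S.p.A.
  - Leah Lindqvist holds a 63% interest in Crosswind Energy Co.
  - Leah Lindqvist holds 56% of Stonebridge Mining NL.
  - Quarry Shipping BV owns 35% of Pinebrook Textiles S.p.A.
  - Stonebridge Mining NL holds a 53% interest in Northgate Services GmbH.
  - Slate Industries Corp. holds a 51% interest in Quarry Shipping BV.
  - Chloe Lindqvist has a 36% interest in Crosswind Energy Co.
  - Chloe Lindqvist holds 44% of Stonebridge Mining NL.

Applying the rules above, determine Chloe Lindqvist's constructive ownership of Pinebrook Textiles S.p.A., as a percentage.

By parent–child attribution (R1), Chloe Lindqvist is treated as also owning Leah Lindqvist's interest in Crosswind Energy Co, giving 36% + 63% = 99%.
By parent–child attribution (R1), Chloe Lindqvist is treated as also owning Leah Lindqvist's interest in Stonebridge Mining NL, giving 44% + 56% = 100%.
Chain via Crosswind Energy Co. → Slate Industries Corp. → Quarry Shipping BV (R3): 99% × 37% × 51% × 35% = 6.538455% of Pinebrook Textiles S.p.A.
Chain via Stonebridge Mining NL → Northgate Services GmbH → Wildmere Trust (R3): 100% × 53% × 29% × 51% = 7.8387% of Pinebrook Textiles S.p.A.
Aggregating (R2): 6.538455% + 7.8387% = 14.377155%.

14.377155%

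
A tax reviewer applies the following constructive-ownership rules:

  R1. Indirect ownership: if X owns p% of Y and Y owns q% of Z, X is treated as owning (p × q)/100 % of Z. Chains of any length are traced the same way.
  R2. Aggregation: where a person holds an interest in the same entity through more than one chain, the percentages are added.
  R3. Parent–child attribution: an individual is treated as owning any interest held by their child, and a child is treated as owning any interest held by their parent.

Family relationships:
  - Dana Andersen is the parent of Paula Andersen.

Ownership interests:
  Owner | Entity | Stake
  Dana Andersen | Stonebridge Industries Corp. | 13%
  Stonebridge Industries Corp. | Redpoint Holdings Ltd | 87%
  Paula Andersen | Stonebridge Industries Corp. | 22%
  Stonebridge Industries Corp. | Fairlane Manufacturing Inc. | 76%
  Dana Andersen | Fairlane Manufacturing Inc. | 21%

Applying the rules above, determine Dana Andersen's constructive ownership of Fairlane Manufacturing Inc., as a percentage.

By parent–child attribution (R3), Dana Andersen is treated as also owning Paula Andersen's interest in Stonebridge Industries Corp, giving 13% + 22% = 35%.
Chain via Stonebridge Industries Corp. (R1): 35% × 76% = 26.6% of Fairlane Manufacturing Inc.
Direct interest in Fairlane Manufacturing Inc: 21%.
Aggregating (R2): 26.6% + 21% = 47.6%.

47.6%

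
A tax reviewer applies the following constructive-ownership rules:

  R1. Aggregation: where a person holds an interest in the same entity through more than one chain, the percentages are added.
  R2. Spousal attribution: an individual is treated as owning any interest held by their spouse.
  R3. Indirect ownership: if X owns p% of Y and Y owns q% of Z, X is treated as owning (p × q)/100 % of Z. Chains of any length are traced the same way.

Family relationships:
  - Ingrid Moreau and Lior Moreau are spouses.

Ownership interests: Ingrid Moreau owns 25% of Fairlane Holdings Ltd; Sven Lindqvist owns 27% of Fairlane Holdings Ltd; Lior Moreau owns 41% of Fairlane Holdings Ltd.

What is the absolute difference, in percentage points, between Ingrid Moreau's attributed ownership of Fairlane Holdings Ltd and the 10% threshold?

56

By spousal attribution (R2), Ingrid Moreau is treated as also owning Lior Moreau's interest in Fairlane Holdings Ltd, giving 25% + 41% = 66%.
Direct interest in Fairlane Holdings Ltd: 66%.
66% exceeds the 10% threshold by 56 percentage points.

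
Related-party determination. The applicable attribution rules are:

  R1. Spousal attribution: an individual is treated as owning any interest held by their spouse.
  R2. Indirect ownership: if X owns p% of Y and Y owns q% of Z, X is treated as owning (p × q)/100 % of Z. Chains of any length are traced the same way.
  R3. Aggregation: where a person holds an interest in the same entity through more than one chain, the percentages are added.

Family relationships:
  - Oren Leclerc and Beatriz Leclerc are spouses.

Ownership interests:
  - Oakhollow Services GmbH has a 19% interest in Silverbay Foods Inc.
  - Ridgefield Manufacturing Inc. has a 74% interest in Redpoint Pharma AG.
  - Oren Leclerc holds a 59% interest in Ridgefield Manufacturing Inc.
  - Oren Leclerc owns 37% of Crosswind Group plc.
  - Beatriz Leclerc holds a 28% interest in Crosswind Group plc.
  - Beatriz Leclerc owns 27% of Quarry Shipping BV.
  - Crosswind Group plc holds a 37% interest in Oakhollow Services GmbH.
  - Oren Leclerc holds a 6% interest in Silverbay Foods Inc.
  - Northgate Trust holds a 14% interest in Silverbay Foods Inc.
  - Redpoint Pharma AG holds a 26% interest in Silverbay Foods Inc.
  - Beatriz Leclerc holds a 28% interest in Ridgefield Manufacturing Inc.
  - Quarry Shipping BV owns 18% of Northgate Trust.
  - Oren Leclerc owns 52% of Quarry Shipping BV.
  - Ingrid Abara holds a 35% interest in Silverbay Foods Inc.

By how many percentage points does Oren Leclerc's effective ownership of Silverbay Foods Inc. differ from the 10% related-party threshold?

19.2991

By spousal attribution (R1), Oren Leclerc is treated as also owning Beatriz Leclerc's interest in Ridgefield Manufacturing Inc, giving 59% + 28% = 87%.
By spousal attribution (R1), Oren Leclerc is treated as also owning Beatriz Leclerc's interest in Quarry Shipping BV, giving 52% + 27% = 79%.
By spousal attribution (R1), Oren Leclerc is treated as also owning Beatriz Leclerc's interest in Crosswind Group plc, giving 37% + 28% = 65%.
Chain via Ridgefield Manufacturing Inc. → Redpoint Pharma AG (R2): 87% × 74% × 26% = 16.7388% of Silverbay Foods Inc.
Chain via Quarry Shipping BV → Northgate Trust (R2): 79% × 18% × 14% = 1.9908% of Silverbay Foods Inc.
Chain via Crosswind Group plc → Oakhollow Services GmbH (R2): 65% × 37% × 19% = 4.5695% of Silverbay Foods Inc.
Direct interest in Silverbay Foods Inc: 6%.
Aggregating (R3): 16.7388% + 1.9908% + 4.5695% + 6% = 29.2991%.
29.2991% exceeds the 10% threshold by 19.2991 percentage points.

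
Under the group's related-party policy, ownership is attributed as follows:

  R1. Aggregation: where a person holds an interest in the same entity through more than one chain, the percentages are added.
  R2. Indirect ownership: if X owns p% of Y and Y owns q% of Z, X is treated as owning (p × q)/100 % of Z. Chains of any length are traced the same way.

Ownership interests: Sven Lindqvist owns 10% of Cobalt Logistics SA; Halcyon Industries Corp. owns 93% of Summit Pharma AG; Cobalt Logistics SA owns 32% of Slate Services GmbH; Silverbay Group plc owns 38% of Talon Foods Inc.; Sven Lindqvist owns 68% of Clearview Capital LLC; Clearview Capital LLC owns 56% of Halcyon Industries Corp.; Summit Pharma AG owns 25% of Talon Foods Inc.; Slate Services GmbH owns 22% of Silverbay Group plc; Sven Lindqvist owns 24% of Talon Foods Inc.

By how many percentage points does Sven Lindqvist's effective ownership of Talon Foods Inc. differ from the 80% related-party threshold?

46.87888

Chain via Cobalt Logistics SA → Slate Services GmbH → Silverbay Group plc (R2): 10% × 32% × 22% × 38% = 0.26752% of Talon Foods Inc.
Chain via Clearview Capital LLC → Halcyon Industries Corp. → Summit Pharma AG (R2): 68% × 56% × 93% × 25% = 8.8536% of Talon Foods Inc.
Direct interest in Talon Foods Inc: 24%.
Aggregating (R1): 0.26752% + 8.8536% + 24% = 33.12112%.
33.12112% falls short of the 80% threshold by 46.87888 percentage points.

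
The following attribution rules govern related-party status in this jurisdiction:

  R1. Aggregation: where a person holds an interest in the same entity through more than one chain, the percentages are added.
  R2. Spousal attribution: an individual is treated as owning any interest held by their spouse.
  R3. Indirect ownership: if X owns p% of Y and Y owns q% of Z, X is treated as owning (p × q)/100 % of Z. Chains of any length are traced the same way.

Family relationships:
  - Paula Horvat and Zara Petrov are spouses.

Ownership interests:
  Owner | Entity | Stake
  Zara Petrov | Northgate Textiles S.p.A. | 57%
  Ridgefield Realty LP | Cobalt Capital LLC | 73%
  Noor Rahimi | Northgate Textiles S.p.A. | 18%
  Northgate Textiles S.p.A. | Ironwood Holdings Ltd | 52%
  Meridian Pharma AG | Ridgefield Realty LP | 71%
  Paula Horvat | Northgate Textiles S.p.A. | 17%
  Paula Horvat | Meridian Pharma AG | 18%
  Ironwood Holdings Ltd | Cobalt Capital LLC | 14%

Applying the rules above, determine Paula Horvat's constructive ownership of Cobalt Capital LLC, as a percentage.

14.7166%

By spousal attribution (R2), Paula Horvat is treated as also owning Zara Petrov's interest in Northgate Textiles S.p.A, giving 17% + 57% = 74%.
Chain via Meridian Pharma AG → Ridgefield Realty LP (R3): 18% × 71% × 73% = 9.3294% of Cobalt Capital LLC.
Chain via Northgate Textiles S.p.A. → Ironwood Holdings Ltd (R3): 74% × 52% × 14% = 5.3872% of Cobalt Capital LLC.
Aggregating (R1): 9.3294% + 5.3872% = 14.7166%.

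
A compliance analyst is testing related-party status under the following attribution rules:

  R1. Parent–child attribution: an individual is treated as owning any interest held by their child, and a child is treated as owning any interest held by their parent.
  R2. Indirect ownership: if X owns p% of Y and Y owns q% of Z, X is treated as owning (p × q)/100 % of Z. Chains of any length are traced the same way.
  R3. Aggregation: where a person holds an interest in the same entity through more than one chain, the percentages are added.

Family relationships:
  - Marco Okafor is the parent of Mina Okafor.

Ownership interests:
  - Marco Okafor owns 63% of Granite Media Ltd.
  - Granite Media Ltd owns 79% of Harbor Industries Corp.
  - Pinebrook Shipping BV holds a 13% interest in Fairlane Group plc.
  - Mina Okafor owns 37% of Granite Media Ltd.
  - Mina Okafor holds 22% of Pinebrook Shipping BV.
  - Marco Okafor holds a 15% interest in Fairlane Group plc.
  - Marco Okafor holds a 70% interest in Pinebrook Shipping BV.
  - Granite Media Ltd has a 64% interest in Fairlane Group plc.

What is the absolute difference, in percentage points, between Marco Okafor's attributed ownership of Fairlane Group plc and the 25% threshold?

By parent–child attribution (R1), Marco Okafor is treated as also owning Mina Okafor's interest in Pinebrook Shipping BV, giving 70% + 22% = 92%.
By parent–child attribution (R1), Marco Okafor is treated as also owning Mina Okafor's interest in Granite Media Ltd, giving 63% + 37% = 100%.
Chain via Pinebrook Shipping BV (R2): 92% × 13% = 11.96% of Fairlane Group plc.
Chain via Granite Media Ltd (R2): 100% × 64% = 64% of Fairlane Group plc.
Direct interest in Fairlane Group plc: 15%.
Aggregating (R3): 11.96% + 64% + 15% = 90.96%.
90.96% exceeds the 25% threshold by 65.96 percentage points.

65.96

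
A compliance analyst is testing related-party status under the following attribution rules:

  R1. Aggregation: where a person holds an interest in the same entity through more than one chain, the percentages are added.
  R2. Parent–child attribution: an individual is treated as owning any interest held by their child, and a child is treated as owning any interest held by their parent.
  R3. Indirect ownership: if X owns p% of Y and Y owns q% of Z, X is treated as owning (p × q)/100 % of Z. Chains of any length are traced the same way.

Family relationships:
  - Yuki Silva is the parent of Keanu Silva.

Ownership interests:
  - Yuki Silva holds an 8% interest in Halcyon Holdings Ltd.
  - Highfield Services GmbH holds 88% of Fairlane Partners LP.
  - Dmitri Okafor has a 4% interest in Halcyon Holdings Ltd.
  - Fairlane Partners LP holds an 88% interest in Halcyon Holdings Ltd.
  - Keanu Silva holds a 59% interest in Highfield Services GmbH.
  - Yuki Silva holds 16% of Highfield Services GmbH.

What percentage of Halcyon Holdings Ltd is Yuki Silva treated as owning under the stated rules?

By parent–child attribution (R2), Yuki Silva is treated as also owning Keanu Silva's interest in Highfield Services GmbH, giving 16% + 59% = 75%.
Chain via Highfield Services GmbH → Fairlane Partners LP (R3): 75% × 88% × 88% = 58.08% of Halcyon Holdings Ltd.
Direct interest in Halcyon Holdings Ltd: 8%.
Aggregating (R1): 58.08% + 8% = 66.08%.

66.08%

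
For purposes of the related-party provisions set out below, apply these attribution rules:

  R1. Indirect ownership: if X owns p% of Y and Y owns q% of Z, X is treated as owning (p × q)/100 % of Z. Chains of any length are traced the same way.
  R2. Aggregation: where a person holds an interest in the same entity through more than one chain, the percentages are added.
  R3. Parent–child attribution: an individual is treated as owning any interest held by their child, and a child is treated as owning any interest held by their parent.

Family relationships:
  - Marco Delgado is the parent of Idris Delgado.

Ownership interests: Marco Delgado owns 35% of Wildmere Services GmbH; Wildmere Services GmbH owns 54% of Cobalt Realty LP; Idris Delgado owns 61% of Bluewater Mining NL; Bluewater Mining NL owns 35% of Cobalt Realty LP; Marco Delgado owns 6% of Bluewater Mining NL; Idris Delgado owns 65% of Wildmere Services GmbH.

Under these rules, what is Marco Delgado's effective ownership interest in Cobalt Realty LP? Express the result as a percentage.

77.45%

By parent–child attribution (R3), Marco Delgado is treated as also owning Idris Delgado's interest in Wildmere Services GmbH, giving 35% + 65% = 100%.
By parent–child attribution (R3), Marco Delgado is treated as also owning Idris Delgado's interest in Bluewater Mining NL, giving 6% + 61% = 67%.
Chain via Wildmere Services GmbH (R1): 100% × 54% = 54% of Cobalt Realty LP.
Chain via Bluewater Mining NL (R1): 67% × 35% = 23.45% of Cobalt Realty LP.
Aggregating (R2): 54% + 23.45% = 77.45%.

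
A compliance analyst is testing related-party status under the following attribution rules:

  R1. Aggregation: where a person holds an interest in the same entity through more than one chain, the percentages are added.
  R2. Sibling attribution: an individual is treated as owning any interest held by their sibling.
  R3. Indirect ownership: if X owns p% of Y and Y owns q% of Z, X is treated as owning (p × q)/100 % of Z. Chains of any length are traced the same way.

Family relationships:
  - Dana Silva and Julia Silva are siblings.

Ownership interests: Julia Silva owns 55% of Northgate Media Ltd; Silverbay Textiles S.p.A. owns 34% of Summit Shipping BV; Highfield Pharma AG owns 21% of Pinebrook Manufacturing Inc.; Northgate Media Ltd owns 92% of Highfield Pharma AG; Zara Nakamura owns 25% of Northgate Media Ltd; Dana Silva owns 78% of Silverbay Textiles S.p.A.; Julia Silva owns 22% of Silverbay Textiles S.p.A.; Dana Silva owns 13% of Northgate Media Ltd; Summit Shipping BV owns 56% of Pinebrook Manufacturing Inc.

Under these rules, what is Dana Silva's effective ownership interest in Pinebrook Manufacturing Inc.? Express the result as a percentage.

By sibling attribution (R2), Dana Silva is treated as also owning Julia Silva's interest in Northgate Media Ltd, giving 13% + 55% = 68%.
By sibling attribution (R2), Dana Silva is treated as also owning Julia Silva's interest in Silverbay Textiles S.p.A, giving 78% + 22% = 100%.
Chain via Northgate Media Ltd → Highfield Pharma AG (R3): 68% × 92% × 21% = 13.1376% of Pinebrook Manufacturing Inc.
Chain via Silverbay Textiles S.p.A. → Summit Shipping BV (R3): 100% × 34% × 56% = 19.04% of Pinebrook Manufacturing Inc.
Aggregating (R1): 13.1376% + 19.04% = 32.1776%.

32.1776%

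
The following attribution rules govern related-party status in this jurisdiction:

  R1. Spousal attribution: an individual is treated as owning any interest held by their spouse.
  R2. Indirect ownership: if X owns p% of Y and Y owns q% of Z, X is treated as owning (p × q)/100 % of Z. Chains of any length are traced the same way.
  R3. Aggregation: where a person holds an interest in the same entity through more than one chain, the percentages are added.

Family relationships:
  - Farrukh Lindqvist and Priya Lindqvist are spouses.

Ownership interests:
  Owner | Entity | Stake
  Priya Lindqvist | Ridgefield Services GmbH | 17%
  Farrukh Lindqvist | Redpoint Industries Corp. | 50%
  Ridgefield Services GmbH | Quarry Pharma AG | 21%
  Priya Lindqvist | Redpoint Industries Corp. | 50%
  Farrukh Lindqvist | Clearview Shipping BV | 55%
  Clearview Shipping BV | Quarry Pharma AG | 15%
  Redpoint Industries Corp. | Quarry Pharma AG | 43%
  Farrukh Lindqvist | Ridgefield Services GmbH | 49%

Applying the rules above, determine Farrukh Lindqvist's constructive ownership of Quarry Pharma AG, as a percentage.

65.11%

By spousal attribution (R1), Farrukh Lindqvist is treated as also owning Priya Lindqvist's interest in Redpoint Industries Corp, giving 50% + 50% = 100%.
By spousal attribution (R1), Farrukh Lindqvist is treated as also owning Priya Lindqvist's interest in Ridgefield Services GmbH, giving 49% + 17% = 66%.
Chain via Redpoint Industries Corp. (R2): 100% × 43% = 43% of Quarry Pharma AG.
Chain via Ridgefield Services GmbH (R2): 66% × 21% = 13.86% of Quarry Pharma AG.
Chain via Clearview Shipping BV (R2): 55% × 15% = 8.25% of Quarry Pharma AG.
Aggregating (R3): 43% + 13.86% + 8.25% = 65.11%.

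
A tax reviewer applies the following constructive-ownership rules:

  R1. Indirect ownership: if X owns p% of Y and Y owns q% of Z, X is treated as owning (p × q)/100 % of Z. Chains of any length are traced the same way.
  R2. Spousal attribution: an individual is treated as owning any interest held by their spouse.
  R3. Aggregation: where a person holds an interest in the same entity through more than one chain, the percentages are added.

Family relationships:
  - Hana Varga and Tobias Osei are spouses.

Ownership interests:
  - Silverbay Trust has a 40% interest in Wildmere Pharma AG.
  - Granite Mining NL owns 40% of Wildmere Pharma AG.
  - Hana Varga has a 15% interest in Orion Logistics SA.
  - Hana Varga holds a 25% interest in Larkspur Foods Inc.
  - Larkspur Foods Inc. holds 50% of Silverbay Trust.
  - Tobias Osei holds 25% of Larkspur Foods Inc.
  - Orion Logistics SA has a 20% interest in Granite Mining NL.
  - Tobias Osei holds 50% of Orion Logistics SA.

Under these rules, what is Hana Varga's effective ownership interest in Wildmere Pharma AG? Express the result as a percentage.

By spousal attribution (R2), Hana Varga is treated as also owning Tobias Osei's interest in Orion Logistics SA, giving 15% + 50% = 65%.
By spousal attribution (R2), Hana Varga is treated as also owning Tobias Osei's interest in Larkspur Foods Inc, giving 25% + 25% = 50%.
Chain via Orion Logistics SA → Granite Mining NL (R1): 65% × 20% × 40% = 5.2% of Wildmere Pharma AG.
Chain via Larkspur Foods Inc. → Silverbay Trust (R1): 50% × 50% × 40% = 10% of Wildmere Pharma AG.
Aggregating (R3): 5.2% + 10% = 15.2%.

15.2%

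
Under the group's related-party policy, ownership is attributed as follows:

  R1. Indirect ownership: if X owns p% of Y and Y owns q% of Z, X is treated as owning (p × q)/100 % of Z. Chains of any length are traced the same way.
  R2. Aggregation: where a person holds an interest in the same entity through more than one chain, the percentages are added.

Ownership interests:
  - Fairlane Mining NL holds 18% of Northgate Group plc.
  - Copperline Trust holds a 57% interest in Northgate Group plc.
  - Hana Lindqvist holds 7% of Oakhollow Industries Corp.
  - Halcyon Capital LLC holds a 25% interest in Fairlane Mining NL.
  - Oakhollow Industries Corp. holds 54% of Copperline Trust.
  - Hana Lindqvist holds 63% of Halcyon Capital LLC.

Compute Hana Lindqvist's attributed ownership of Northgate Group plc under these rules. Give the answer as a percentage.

4.9896%

Chain via Halcyon Capital LLC → Fairlane Mining NL (R1): 63% × 25% × 18% = 2.835% of Northgate Group plc.
Chain via Oakhollow Industries Corp. → Copperline Trust (R1): 7% × 54% × 57% = 2.1546% of Northgate Group plc.
Aggregating (R2): 2.835% + 2.1546% = 4.9896%.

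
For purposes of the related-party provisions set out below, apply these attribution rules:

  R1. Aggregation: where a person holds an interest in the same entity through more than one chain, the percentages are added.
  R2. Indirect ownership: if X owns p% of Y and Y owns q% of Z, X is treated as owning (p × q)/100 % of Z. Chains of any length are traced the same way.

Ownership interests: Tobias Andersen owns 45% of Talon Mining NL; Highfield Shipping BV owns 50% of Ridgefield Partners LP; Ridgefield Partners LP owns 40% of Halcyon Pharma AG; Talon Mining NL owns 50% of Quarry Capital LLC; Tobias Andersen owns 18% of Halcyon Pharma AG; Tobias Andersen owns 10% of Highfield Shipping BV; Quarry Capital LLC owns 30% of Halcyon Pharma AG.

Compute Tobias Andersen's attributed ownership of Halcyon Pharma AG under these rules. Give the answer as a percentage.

Chain via Talon Mining NL → Quarry Capital LLC (R2): 45% × 50% × 30% = 6.75% of Halcyon Pharma AG.
Chain via Highfield Shipping BV → Ridgefield Partners LP (R2): 10% × 50% × 40% = 2% of Halcyon Pharma AG.
Direct interest in Halcyon Pharma AG: 18%.
Aggregating (R1): 6.75% + 2% + 18% = 26.75%.

26.75%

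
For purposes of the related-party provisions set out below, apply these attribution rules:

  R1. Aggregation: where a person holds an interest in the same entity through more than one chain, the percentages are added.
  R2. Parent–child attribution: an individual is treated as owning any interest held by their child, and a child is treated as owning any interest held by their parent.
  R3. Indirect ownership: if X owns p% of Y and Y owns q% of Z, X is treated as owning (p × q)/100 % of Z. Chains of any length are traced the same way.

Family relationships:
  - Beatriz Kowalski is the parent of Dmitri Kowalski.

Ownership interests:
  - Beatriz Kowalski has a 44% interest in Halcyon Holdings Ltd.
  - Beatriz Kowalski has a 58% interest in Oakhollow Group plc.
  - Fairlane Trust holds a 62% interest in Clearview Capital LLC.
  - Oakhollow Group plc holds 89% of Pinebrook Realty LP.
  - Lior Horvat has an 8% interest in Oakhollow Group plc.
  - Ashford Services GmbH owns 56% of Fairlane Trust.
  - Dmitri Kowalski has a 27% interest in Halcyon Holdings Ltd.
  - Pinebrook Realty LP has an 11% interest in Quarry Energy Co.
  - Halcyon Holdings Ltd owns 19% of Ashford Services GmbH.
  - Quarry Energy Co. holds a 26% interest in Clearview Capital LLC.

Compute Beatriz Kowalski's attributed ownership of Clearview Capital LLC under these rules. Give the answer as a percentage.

6.16006%

By parent–child attribution (R2), Beatriz Kowalski is treated as also owning Dmitri Kowalski's interest in Halcyon Holdings Ltd, giving 44% + 27% = 71%.
Chain via Oakhollow Group plc → Pinebrook Realty LP → Quarry Energy Co. (R3): 58% × 89% × 11% × 26% = 1.476332% of Clearview Capital LLC.
Chain via Halcyon Holdings Ltd → Ashford Services GmbH → Fairlane Trust (R3): 71% × 19% × 56% × 62% = 4.683728% of Clearview Capital LLC.
Aggregating (R1): 1.476332% + 4.683728% = 6.16006%.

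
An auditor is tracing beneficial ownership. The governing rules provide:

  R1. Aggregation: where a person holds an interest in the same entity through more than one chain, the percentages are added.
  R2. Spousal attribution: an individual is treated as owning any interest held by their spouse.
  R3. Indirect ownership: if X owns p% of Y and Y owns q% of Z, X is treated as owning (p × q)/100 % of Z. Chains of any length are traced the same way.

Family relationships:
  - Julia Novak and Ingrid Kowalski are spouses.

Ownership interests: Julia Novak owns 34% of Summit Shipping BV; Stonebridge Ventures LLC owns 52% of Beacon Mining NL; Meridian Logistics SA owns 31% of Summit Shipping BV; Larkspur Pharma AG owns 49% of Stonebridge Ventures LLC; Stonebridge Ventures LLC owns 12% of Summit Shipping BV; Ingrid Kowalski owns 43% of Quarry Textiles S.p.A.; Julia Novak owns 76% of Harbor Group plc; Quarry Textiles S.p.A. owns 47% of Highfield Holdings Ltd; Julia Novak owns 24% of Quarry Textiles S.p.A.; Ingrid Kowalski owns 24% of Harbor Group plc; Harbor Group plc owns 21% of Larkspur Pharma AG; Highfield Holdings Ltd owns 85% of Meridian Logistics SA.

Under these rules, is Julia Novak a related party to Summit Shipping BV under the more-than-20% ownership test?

By spousal attribution (R2), Julia Novak is treated as also owning Ingrid Kowalski's interest in Quarry Textiles S.p.A, giving 24% + 43% = 67%.
By spousal attribution (R2), Julia Novak is treated as also owning Ingrid Kowalski's interest in Harbor Group plc, giving 76% + 24% = 100%.
Chain via Quarry Textiles S.p.A. → Highfield Holdings Ltd → Meridian Logistics SA (R3): 67% × 47% × 85% × 31% = 8.297615% of Summit Shipping BV.
Chain via Harbor Group plc → Larkspur Pharma AG → Stonebridge Ventures LLC (R3): 100% × 21% × 49% × 12% = 1.2348% of Summit Shipping BV.
Direct interest in Summit Shipping BV: 34%.
Aggregating (R1): 8.297615% + 1.2348% + 34% = 43.532415%.
43.532415% exceeds the 20% threshold, so Julia is a related party to Summit Shipping BV.

Yes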